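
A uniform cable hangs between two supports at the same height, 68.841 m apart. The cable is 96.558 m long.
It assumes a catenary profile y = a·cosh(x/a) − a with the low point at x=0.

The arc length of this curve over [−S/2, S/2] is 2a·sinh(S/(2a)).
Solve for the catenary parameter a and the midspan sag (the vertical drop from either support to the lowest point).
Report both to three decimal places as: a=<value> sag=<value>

a=23.376 sag=30.264

seed: a₀ = √(S³/(24(L−S))) = √(68.841³/(24·27.717)) = 22.145833
iter 1: u=1.554265  f(a)=+3.547e+00  f'(a)=-3.162e+00  a ← 22.145833 − (+3.547e+00/-3.162e+00) = 23.267457
iter 2: u=1.479341  f(a)=+2.873e-01  f'(a)=-2.669e+00  a ← 23.267457 − (+2.873e-01/-2.669e+00) = 23.375090
iter 3: u=1.472529  f(a)=+2.252e-03  f'(a)=-2.627e+00  a ← 23.375090 − (+2.252e-03/-2.627e+00) = 23.375947
iter 4: u=1.472475  f(a)=+1.407e-07  f'(a)=-2.627e+00  a ← 23.375947 − (+1.407e-07/-2.627e+00) = 23.375947
iter 5: u=1.472475  f(a)=+0.000e+00  f'(a)=-2.627e+00  a ← 23.375947 − (+0.000e+00/-2.627e+00) = 23.375947
converged: |Δa| < 1e-12 after 5 iterations
sag = a·(cosh(S/(2a)) − 1) = 23.375947·(cosh(1.472475) − 1) = 30.264492
T_max/T_min = cosh(S/(2a)) = 2.294685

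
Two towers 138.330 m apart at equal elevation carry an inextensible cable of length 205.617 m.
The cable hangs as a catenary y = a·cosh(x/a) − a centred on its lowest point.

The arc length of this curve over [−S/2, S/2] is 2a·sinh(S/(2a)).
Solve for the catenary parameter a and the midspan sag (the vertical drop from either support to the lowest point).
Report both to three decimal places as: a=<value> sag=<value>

a=43.161 sag=68.340

seed: a₀ = √(S³/(24(L−S))) = √(138.330³/(24·67.287)) = 40.485859
iter 1: u=1.708374  f(a)=+1.053e+01  f'(a)=-4.401e+00  a ← 40.485859 − (+1.053e+01/-4.401e+00) = 42.878509
iter 2: u=1.613046  f(a)=+1.006e+00  f'(a)=-3.597e+00  a ← 42.878509 − (+1.006e+00/-3.597e+00) = 43.158082
iter 3: u=1.602597  f(a)=+1.131e-02  f'(a)=-3.517e+00  a ← 43.158082 − (+1.131e-02/-3.517e+00) = 43.161299
iter 4: u=1.602477  f(a)=+1.467e-06  f'(a)=-3.516e+00  a ← 43.161299 − (+1.467e-06/-3.516e+00) = 43.161299
iter 5: u=1.602477  f(a)=+0.000e+00  f'(a)=-3.516e+00  a ← 43.161299 − (+0.000e+00/-3.516e+00) = 43.161299
converged: |Δa| < 1e-12 after 5 iterations
sag = a·(cosh(S/(2a)) − 1) = 43.161299·(cosh(1.602477) − 1) = 68.339757
T_max/T_min = cosh(S/(2a)) = 2.583357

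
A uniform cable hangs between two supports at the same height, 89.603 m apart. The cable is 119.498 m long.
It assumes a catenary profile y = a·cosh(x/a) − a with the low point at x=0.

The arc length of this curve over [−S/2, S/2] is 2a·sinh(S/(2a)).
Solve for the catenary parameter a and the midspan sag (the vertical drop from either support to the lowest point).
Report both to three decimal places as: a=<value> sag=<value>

seed: a₀ = √(S³/(24(L−S))) = √(89.603³/(24·29.895)) = 31.664959
iter 1: u=1.414861  f(a)=+3.139e+00  f'(a)=-2.294e+00  a ← 31.664959 − (+3.139e+00/-2.294e+00) = 33.033119
iter 2: u=1.356260  f(a)=+2.149e-01  f'(a)=-1.990e+00  a ← 33.033119 − (+2.149e-01/-1.990e+00) = 33.141114
iter 3: u=1.351840  f(a)=+1.171e-03  f'(a)=-1.968e+00  a ← 33.141114 − (+1.171e-03/-1.968e+00) = 33.141709
iter 4: u=1.351816  f(a)=+3.519e-08  f'(a)=-1.968e+00  a ← 33.141709 − (+3.519e-08/-1.968e+00) = 33.141709
iter 5: u=1.351816  f(a)=+0.000e+00  f'(a)=-1.968e+00  a ← 33.141709 − (+0.000e+00/-1.968e+00) = 33.141709
converged: |Δa| < 1e-12 after 5 iterations
sag = a·(cosh(S/(2a)) − 1) = 33.141709·(cosh(1.351816) − 1) = 35.183366
T_max/T_min = cosh(S/(2a)) = 2.061604

a=33.142 sag=35.183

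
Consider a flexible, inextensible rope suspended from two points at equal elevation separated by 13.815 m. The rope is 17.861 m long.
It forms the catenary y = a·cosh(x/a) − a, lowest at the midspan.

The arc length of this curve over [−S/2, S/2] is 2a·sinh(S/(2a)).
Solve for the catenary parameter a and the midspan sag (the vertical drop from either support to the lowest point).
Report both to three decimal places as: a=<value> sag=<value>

a=5.426 sag=5.024

seed: a₀ = √(S³/(24(L−S))) = √(13.815³/(24·4.046)) = 5.210840
iter 1: u=1.325602  f(a)=+3.707e-01  f'(a)=-1.843e+00  a ← 5.210840 − (+3.707e-01/-1.843e+00) = 5.411941
iter 2: u=1.276344  f(a)=+2.254e-02  f'(a)=-1.626e+00  a ← 5.411941 − (+2.254e-02/-1.626e+00) = 5.425809
iter 3: u=1.273082  f(a)=+9.528e-05  f'(a)=-1.612e+00  a ← 5.425809 − (+9.528e-05/-1.612e+00) = 5.425868
iter 4: u=1.273068  f(a)=+1.718e-09  f'(a)=-1.612e+00  a ← 5.425868 − (+1.718e-09/-1.612e+00) = 5.425868
iter 5: u=1.273068  f(a)=+0.000e+00  f'(a)=-1.612e+00  a ← 5.425868 − (+0.000e+00/-1.612e+00) = 5.425868
converged: |Δa| < 1e-12 after 5 iterations
sag = a·(cosh(S/(2a)) − 1) = 5.425868·(cosh(1.273068) − 1) = 5.023719
T_max/T_min = cosh(S/(2a)) = 1.925883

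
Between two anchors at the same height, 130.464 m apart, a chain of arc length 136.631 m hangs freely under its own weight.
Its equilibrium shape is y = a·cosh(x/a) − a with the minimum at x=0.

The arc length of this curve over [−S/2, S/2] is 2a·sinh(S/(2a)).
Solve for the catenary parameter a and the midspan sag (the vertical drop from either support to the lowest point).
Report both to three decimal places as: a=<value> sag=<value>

seed: a₀ = √(S³/(24(L−S))) = √(130.464³/(24·6.167)) = 122.487971
iter 1: u=0.532558  f(a)=+8.805e-02  f'(a)=-1.036e-01  a ← 122.487971 − (+8.805e-02/-1.036e-01) = 123.338001
iter 2: u=0.528888  f(a)=+9.250e-04  f'(a)=-1.014e-01  a ← 123.338001 − (+9.250e-04/-1.014e-01) = 123.347122
iter 3: u=0.528849  f(a)=+1.045e-07  f'(a)=-1.014e-01  a ← 123.347122 − (+1.045e-07/-1.014e-01) = 123.347123
iter 4: u=0.528849  f(a)=-2.842e-14  f'(a)=-1.014e-01  a ← 123.347123 − (-2.842e-14/-1.014e-01) = 123.347123
converged: |Δa| < 1e-12 after 4 iterations
sag = a·(cosh(S/(2a)) − 1) = 123.347123·(cosh(0.528849) − 1) = 17.654722
T_max/T_min = cosh(S/(2a)) = 1.143130

a=123.347 sag=17.655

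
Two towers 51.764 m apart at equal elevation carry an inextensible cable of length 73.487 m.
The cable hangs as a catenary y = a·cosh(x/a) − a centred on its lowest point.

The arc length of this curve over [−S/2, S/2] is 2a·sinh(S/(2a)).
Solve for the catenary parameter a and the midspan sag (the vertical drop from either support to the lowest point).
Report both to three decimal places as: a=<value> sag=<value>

seed: a₀ = √(S³/(24(L−S))) = √(51.764³/(24·21.723)) = 16.310836
iter 1: u=1.586798  f(a)=+2.905e+00  f'(a)=-3.398e+00  a ← 16.310836 − (+2.905e+00/-3.398e+00) = 17.165775
iter 2: u=1.507768  f(a)=+2.440e-01  f'(a)=-2.849e+00  a ← 17.165775 − (+2.440e-01/-2.849e+00) = 17.251432
iter 3: u=1.500281  f(a)=+2.071e-03  f'(a)=-2.800e+00  a ← 17.251432 − (+2.071e-03/-2.800e+00) = 17.252171
iter 4: u=1.500217  f(a)=+1.519e-07  f'(a)=-2.800e+00  a ← 17.252171 − (+1.519e-07/-2.800e+00) = 17.252171
iter 5: u=1.500217  f(a)=+1.421e-14  f'(a)=-2.800e+00  a ← 17.252171 − (+1.421e-14/-2.800e+00) = 17.252171
converged: |Δa| < 1e-12 after 5 iterations
sag = a·(cosh(S/(2a)) − 1) = 17.252171·(cosh(1.500217) − 1) = 23.339973
T_max/T_min = cosh(S/(2a)) = 2.352872

a=17.252 sag=23.340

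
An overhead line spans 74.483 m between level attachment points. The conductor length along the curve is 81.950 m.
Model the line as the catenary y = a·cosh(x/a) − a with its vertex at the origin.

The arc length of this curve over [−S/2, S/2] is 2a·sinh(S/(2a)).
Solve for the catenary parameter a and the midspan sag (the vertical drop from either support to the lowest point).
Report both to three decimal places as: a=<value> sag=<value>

a=48.724 sag=14.939

seed: a₀ = √(S³/(24(L−S))) = √(74.483³/(24·7.467)) = 48.018329
iter 1: u=0.775568  f(a)=+2.278e-01  f'(a)=-3.301e-01  a ← 48.018329 − (+2.278e-01/-3.301e-01) = 48.708429
iter 2: u=0.764580  f(a)=+5.004e-03  f'(a)=-3.158e-01  a ← 48.708429 − (+5.004e-03/-3.158e-01) = 48.724277
iter 3: u=0.764332  f(a)=+2.535e-06  f'(a)=-3.154e-01  a ← 48.724277 − (+2.535e-06/-3.154e-01) = 48.724285
iter 4: u=0.764331  f(a)=+6.537e-13  f'(a)=-3.154e-01  a ← 48.724285 − (+6.537e-13/-3.154e-01) = 48.724285
converged: |Δa| < 1e-12 after 4 iterations
sag = a·(cosh(S/(2a)) − 1) = 48.724285·(cosh(0.764331) − 1) = 14.938943
T_max/T_min = cosh(S/(2a)) = 1.306602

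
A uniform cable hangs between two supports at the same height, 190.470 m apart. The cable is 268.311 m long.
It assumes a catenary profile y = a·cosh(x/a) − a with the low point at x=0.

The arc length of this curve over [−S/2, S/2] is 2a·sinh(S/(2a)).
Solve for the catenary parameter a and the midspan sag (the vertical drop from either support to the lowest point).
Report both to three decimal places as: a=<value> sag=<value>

seed: a₀ = √(S³/(24(L−S))) = √(190.470³/(24·77.841)) = 60.817708
iter 1: u=1.565909  f(a)=+1.012e+01  f'(a)=-3.245e+00  a ← 60.817708 − (+1.012e+01/-3.245e+00) = 63.936371
iter 2: u=1.489528  f(a)=+8.305e-01  f'(a)=-2.732e+00  a ← 63.936371 − (+8.305e-01/-2.732e+00) = 64.240329
iter 3: u=1.482480  f(a)=+6.699e-03  f'(a)=-2.688e+00  a ← 64.240329 − (+6.699e-03/-2.688e+00) = 64.242821
iter 4: u=1.482422  f(a)=+4.435e-07  f'(a)=-2.688e+00  a ← 64.242821 − (+4.435e-07/-2.688e+00) = 64.242821
iter 5: u=1.482422  f(a)=+0.000e+00  f'(a)=-2.688e+00  a ← 64.242821 − (+0.000e+00/-2.688e+00) = 64.242821
converged: |Δa| < 1e-12 after 5 iterations
sag = a·(cosh(S/(2a)) − 1) = 64.242821·(cosh(1.482422) − 1) = 84.501383
T_max/T_min = cosh(S/(2a)) = 2.315344

a=64.243 sag=84.501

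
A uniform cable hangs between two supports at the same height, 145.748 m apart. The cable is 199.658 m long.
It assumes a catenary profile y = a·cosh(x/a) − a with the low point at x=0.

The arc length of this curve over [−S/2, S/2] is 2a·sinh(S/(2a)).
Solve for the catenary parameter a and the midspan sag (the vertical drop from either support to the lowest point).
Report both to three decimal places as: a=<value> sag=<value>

a=51.429 sag=60.869

seed: a₀ = √(S³/(24(L−S))) = √(145.748³/(24·53.910)) = 48.917429
iter 1: u=1.489735  f(a)=+6.308e+00  f'(a)=-2.734e+00  a ← 48.917429 − (+6.308e+00/-2.734e+00) = 51.225002
iter 2: u=1.422626  f(a)=+4.738e-01  f'(a)=-2.337e+00  a ← 51.225002 − (+4.738e-01/-2.337e+00) = 51.427745
iter 3: u=1.417017  f(a)=+3.153e-03  f'(a)=-2.306e+00  a ← 51.427745 − (+3.153e-03/-2.306e+00) = 51.429113
iter 4: u=1.416980  f(a)=+1.417e-07  f'(a)=-2.306e+00  a ← 51.429113 − (+1.417e-07/-2.306e+00) = 51.429113
iter 5: u=1.416980  f(a)=-2.842e-14  f'(a)=-2.306e+00  a ← 51.429113 − (-2.842e-14/-2.306e+00) = 51.429113
converged: |Δa| < 1e-12 after 5 iterations
sag = a·(cosh(S/(2a)) − 1) = 51.429113·(cosh(1.416980) − 1) = 60.868629
T_max/T_min = cosh(S/(2a)) = 2.183544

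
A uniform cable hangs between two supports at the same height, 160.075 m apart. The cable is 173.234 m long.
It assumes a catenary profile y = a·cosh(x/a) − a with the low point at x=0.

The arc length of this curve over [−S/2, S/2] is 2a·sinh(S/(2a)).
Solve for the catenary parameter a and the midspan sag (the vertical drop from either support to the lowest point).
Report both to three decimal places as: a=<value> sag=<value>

a=115.343 sag=28.902

seed: a₀ = √(S³/(24(L−S))) = √(160.075³/(24·13.159)) = 113.964136
iter 1: u=0.702304  f(a)=+3.284e-01  f'(a)=-2.425e-01  a ← 113.964136 − (+3.284e-01/-2.425e-01) = 115.318053
iter 2: u=0.694059  f(a)=+5.943e-03  f'(a)=-2.338e-01  a ← 115.318053 − (+5.943e-03/-2.338e-01) = 115.343471
iter 3: u=0.693906  f(a)=+2.027e-06  f'(a)=-2.337e-01  a ← 115.343471 − (+2.027e-06/-2.337e-01) = 115.343480
iter 4: u=0.693906  f(a)=+2.558e-13  f'(a)=-2.337e-01  a ← 115.343480 − (+2.558e-13/-2.337e-01) = 115.343480
converged: |Δa| < 1e-12 after 4 iterations
sag = a·(cosh(S/(2a)) − 1) = 115.343480·(cosh(0.693906) − 1) = 28.901531
T_max/T_min = cosh(S/(2a)) = 1.250569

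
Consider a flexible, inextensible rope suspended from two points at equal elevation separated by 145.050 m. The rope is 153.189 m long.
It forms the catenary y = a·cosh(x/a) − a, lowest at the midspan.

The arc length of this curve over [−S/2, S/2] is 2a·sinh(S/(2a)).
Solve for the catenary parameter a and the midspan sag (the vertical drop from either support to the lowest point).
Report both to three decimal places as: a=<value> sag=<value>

seed: a₀ = √(S³/(24(L−S))) = √(145.050³/(24·8.139)) = 124.992932
iter 1: u=0.580233  f(a)=+1.381e-01  f'(a)=-1.347e-01  a ← 124.992932 − (+1.381e-01/-1.347e-01) = 126.018494
iter 2: u=0.575511  f(a)=+1.718e-03  f'(a)=-1.313e-01  a ← 126.018494 − (+1.718e-03/-1.313e-01) = 126.031576
iter 3: u=0.575451  f(a)=+2.734e-07  f'(a)=-1.313e-01  a ← 126.031576 − (+2.734e-07/-1.313e-01) = 126.031579
iter 4: u=0.575451  f(a)=-2.842e-14  f'(a)=-1.313e-01  a ← 126.031579 − (-2.842e-14/-1.313e-01) = 126.031579
converged: |Δa| < 1e-12 after 4 iterations
sag = a·(cosh(S/(2a)) − 1) = 126.031579·(cosh(0.575451) − 1) = 21.449526
T_max/T_min = cosh(S/(2a)) = 1.170192

a=126.032 sag=21.450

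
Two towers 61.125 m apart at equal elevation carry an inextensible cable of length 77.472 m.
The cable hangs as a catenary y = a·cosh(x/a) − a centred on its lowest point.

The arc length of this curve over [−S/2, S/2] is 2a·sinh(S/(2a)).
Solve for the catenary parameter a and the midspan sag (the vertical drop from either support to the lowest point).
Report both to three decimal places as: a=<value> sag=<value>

a=25.041 sag=21.084

seed: a₀ = √(S³/(24(L−S))) = √(61.125³/(24·16.347)) = 24.127018
iter 1: u=1.266733  f(a)=+1.363e+00  f'(a)=-1.585e+00  a ← 24.127018 − (+1.363e+00/-1.585e+00) = 24.986619
iter 2: u=1.223155  f(a)=+7.622e-02  f'(a)=-1.413e+00  a ← 24.986619 − (+7.622e-02/-1.413e+00) = 25.040576
iter 3: u=1.220519  f(a)=+2.697e-04  f'(a)=-1.403e+00  a ← 25.040576 − (+2.697e-04/-1.403e+00) = 25.040769
iter 4: u=1.220510  f(a)=+3.402e-09  f'(a)=-1.403e+00  a ← 25.040769 − (+3.402e-09/-1.403e+00) = 25.040769
iter 5: u=1.220510  f(a)=-2.842e-14  f'(a)=-1.403e+00  a ← 25.040769 − (-2.842e-14/-1.403e+00) = 25.040769
converged: |Δa| < 1e-12 after 5 iterations
sag = a·(cosh(S/(2a)) − 1) = 25.040769·(cosh(1.220510) − 1) = 21.084255
T_max/T_min = cosh(S/(2a)) = 1.841997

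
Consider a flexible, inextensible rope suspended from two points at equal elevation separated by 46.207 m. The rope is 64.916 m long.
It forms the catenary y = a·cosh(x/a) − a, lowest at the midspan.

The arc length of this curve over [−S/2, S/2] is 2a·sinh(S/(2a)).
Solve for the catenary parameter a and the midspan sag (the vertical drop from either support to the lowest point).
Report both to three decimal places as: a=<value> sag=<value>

a=15.650 sag=20.384

seed: a₀ = √(S³/(24(L−S))) = √(46.207³/(24·18.709)) = 14.822817
iter 1: u=1.558644  f(a)=+2.409e+00  f'(a)=-3.193e+00  a ← 14.822817 − (+2.409e+00/-3.193e+00) = 15.577070
iter 2: u=1.483174  f(a)=+1.960e-01  f'(a)=-2.693e+00  a ← 15.577070 − (+1.960e-01/-2.693e+00) = 15.649875
iter 3: u=1.476274  f(a)=+1.553e-03  f'(a)=-2.650e+00  a ← 15.649875 − (+1.553e-03/-2.650e+00) = 15.650461
iter 4: u=1.476219  f(a)=+9.920e-08  f'(a)=-2.650e+00  a ← 15.650461 − (+9.920e-08/-2.650e+00) = 15.650461
iter 5: u=1.476219  f(a)=+0.000e+00  f'(a)=-2.650e+00  a ← 15.650461 − (+0.000e+00/-2.650e+00) = 15.650461
converged: |Δa| < 1e-12 after 5 iterations
sag = a·(cosh(S/(2a)) − 1) = 15.650461·(cosh(1.476219) − 1) = 20.383672
T_max/T_min = cosh(S/(2a)) = 2.302433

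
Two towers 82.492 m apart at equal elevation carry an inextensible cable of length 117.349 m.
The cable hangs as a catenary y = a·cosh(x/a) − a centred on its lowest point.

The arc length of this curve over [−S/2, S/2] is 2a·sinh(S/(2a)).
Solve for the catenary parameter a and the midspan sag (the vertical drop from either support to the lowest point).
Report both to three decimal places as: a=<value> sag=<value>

a=27.409 sag=37.352

seed: a₀ = √(S³/(24(L−S))) = √(82.492³/(24·34.857)) = 25.904018
iter 1: u=1.592263  f(a)=+4.695e+00  f'(a)=-3.438e+00  a ← 25.904018 − (+4.695e+00/-3.438e+00) = 27.269507
iter 2: u=1.512532  f(a)=+3.968e-01  f'(a)=-2.880e+00  a ← 27.269507 − (+3.968e-01/-2.880e+00) = 27.407298
iter 3: u=1.504928  f(a)=+3.412e-03  f'(a)=-2.830e+00  a ← 27.407298 − (+3.412e-03/-2.830e+00) = 27.408504
iter 4: u=1.504861  f(a)=+2.571e-07  f'(a)=-2.830e+00  a ← 27.408504 − (+2.571e-07/-2.830e+00) = 27.408504
iter 5: u=1.504861  f(a)=+1.421e-14  f'(a)=-2.830e+00  a ← 27.408504 − (+1.421e-14/-2.830e+00) = 27.408504
converged: |Δa| < 1e-12 after 5 iterations
sag = a·(cosh(S/(2a)) − 1) = 27.408504·(cosh(1.504861) − 1) = 37.352001
T_max/T_min = cosh(S/(2a)) = 2.362789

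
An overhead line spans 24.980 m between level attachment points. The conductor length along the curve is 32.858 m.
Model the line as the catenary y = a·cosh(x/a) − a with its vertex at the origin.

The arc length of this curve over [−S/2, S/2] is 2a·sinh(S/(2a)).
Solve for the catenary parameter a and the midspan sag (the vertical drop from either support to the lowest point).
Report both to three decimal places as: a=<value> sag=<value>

seed: a₀ = √(S³/(24(L−S))) = √(24.980³/(24·7.878)) = 9.079774
iter 1: u=1.375585  f(a)=+7.798e-01  f'(a)=-2.087e+00  a ← 9.079774 − (+7.798e-01/-2.087e+00) = 9.453501
iter 2: u=1.321204  f(a)=+5.073e-02  f'(a)=-1.823e+00  a ← 9.453501 − (+5.073e-02/-1.823e+00) = 9.481327
iter 3: u=1.317326  f(a)=+2.478e-04  f'(a)=-1.805e+00  a ← 9.481327 − (+2.478e-04/-1.805e+00) = 9.481465
iter 4: u=1.317307  f(a)=+5.972e-09  f'(a)=-1.805e+00  a ← 9.481465 − (+5.972e-09/-1.805e+00) = 9.481465
iter 5: u=1.317307  f(a)=+7.105e-15  f'(a)=-1.805e+00  a ← 9.481465 − (+7.105e-15/-1.805e+00) = 9.481465
converged: |Δa| < 1e-12 after 5 iterations
sag = a·(cosh(S/(2a)) − 1) = 9.481465·(cosh(1.317307) − 1) = 9.487199
T_max/T_min = cosh(S/(2a)) = 2.000605

a=9.481 sag=9.487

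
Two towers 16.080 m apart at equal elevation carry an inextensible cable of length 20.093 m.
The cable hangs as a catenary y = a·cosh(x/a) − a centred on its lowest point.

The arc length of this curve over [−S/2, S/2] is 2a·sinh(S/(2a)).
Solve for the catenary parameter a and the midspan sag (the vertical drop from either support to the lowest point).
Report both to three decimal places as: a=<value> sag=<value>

seed: a₀ = √(S³/(24(L−S))) = √(16.080³/(24·4.013)) = 6.570355
iter 1: u=1.223678  f(a)=+3.114e-01  f'(a)=-1.415e+00  a ← 6.570355 − (+3.114e-01/-1.415e+00) = 6.790493
iter 2: u=1.184008  f(a)=+1.633e-02  f'(a)=-1.270e+00  a ← 6.790493 − (+1.633e-02/-1.270e+00) = 6.803358
iter 3: u=1.181769  f(a)=+5.045e-05  f'(a)=-1.262e+00  a ← 6.803358 − (+5.045e-05/-1.262e+00) = 6.803398
iter 4: u=1.181762  f(a)=+4.846e-10  f'(a)=-1.262e+00  a ← 6.803398 − (+4.846e-10/-1.262e+00) = 6.803398
iter 5: u=1.181762  f(a)=+3.553e-15  f'(a)=-1.262e+00  a ← 6.803398 − (+3.553e-15/-1.262e+00) = 6.803398
converged: |Δa| < 1e-12 after 5 iterations
sag = a·(cosh(S/(2a)) − 1) = 6.803398·(cosh(1.181762) − 1) = 5.329960
T_max/T_min = cosh(S/(2a)) = 1.783426

a=6.803 sag=5.330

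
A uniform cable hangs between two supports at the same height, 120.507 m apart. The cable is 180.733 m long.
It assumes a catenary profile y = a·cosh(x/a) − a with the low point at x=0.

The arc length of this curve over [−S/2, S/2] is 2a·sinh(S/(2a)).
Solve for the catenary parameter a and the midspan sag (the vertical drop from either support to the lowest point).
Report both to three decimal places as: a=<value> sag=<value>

seed: a₀ = √(S³/(24(L−S))) = √(120.507³/(24·60.226)) = 34.795316
iter 1: u=1.731656  f(a)=+9.702e+00  f'(a)=-4.617e+00  a ← 34.795316 − (+9.702e+00/-4.617e+00) = 36.896543
iter 2: u=1.633039  f(a)=+9.483e-01  f'(a)=-3.755e+00  a ← 36.896543 − (+9.483e-01/-3.755e+00) = 37.149089
iter 3: u=1.621937  f(a)=+1.123e-02  f'(a)=-3.667e+00  a ← 37.149089 − (+1.123e-02/-3.667e+00) = 37.152151
iter 4: u=1.621804  f(a)=+1.615e-06  f'(a)=-3.666e+00  a ← 37.152151 − (+1.615e-06/-3.666e+00) = 37.152152
iter 5: u=1.621804  f(a)=+0.000e+00  f'(a)=-3.666e+00  a ← 37.152152 − (+0.000e+00/-3.666e+00) = 37.152152
converged: |Δa| < 1e-12 after 5 iterations
sag = a·(cosh(S/(2a)) − 1) = 37.152152·(cosh(1.621804) − 1) = 60.553461
T_max/T_min = cosh(S/(2a)) = 2.629878

a=37.152 sag=60.553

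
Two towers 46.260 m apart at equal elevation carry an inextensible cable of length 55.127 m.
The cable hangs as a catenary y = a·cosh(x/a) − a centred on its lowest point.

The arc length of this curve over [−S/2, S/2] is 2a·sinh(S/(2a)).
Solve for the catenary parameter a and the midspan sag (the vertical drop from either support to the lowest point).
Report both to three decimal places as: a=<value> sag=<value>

a=22.163 sag=13.206

seed: a₀ = √(S³/(24(L−S))) = √(46.260³/(24·8.867)) = 21.568228
iter 1: u=1.072411  f(a)=+5.241e-01  f'(a)=-9.208e-01  a ← 21.568228 − (+5.241e-01/-9.208e-01) = 22.137399
iter 2: u=1.044838  f(a)=+2.146e-02  f'(a)=-8.467e-01  a ← 22.137399 − (+2.146e-02/-8.467e-01) = 22.162745
iter 3: u=1.043643  f(a)=+3.940e-05  f'(a)=-8.436e-01  a ← 22.162745 − (+3.940e-05/-8.436e-01) = 22.162792
iter 4: u=1.043641  f(a)=+1.333e-10  f'(a)=-8.436e-01  a ← 22.162792 − (+1.333e-10/-8.436e-01) = 22.162792
iter 5: u=1.043641  f(a)=+0.000e+00  f'(a)=-8.436e-01  a ← 22.162792 − (+0.000e+00/-8.436e-01) = 22.162792
converged: |Δa| < 1e-12 after 5 iterations
sag = a·(cosh(S/(2a)) − 1) = 22.162792·(cosh(1.043641) − 1) = 13.205780
T_max/T_min = cosh(S/(2a)) = 1.595854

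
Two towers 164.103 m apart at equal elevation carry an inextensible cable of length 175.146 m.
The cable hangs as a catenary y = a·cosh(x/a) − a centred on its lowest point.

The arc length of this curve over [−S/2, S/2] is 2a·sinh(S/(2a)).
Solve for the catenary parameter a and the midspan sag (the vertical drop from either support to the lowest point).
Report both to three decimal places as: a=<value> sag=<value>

seed: a₀ = √(S³/(24(L−S))) = √(164.103³/(24·11.043)) = 129.129546
iter 1: u=0.635420  f(a)=+2.251e-01  f'(a)=-1.780e-01  a ← 129.129546 − (+2.251e-01/-1.780e-01) = 130.393789
iter 2: u=0.629259  f(a)=+3.348e-03  f'(a)=-1.728e-01  a ← 130.393789 − (+3.348e-03/-1.728e-01) = 130.413169
iter 3: u=0.629166  f(a)=+7.658e-07  f'(a)=-1.727e-01  a ← 130.413169 − (+7.658e-07/-1.727e-01) = 130.413173
iter 4: u=0.629166  f(a)=+8.527e-14  f'(a)=-1.727e-01  a ← 130.413173 − (+8.527e-14/-1.727e-01) = 130.413173
converged: |Δa| < 1e-12 after 4 iterations
sag = a·(cosh(S/(2a)) − 1) = 130.413173·(cosh(0.629166) − 1) = 26.674783
T_max/T_min = cosh(S/(2a)) = 1.204541

a=130.413 sag=26.675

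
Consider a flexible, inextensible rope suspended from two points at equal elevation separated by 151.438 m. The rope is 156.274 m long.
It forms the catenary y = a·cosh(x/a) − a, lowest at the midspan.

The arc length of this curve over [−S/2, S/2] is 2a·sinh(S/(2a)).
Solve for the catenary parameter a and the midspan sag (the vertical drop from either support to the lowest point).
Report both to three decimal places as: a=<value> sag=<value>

a=173.806 sag=16.756

seed: a₀ = √(S³/(24(L−S))) = √(151.438³/(24·4.836)) = 172.983042
iter 1: u=0.437725  f(a)=+4.654e-02  f'(a)=-5.699e-02  a ← 172.983042 − (+4.654e-02/-5.699e-02) = 173.799680
iter 2: u=0.435668  f(a)=+3.316e-04  f'(a)=-5.618e-02  a ← 173.799680 − (+3.316e-04/-5.618e-02) = 173.805584
iter 3: u=0.435653  f(a)=+1.711e-08  f'(a)=-5.618e-02  a ← 173.805584 − (+1.711e-08/-5.618e-02) = 173.805584
iter 4: u=0.435653  f(a)=+0.000e+00  f'(a)=-5.618e-02  a ← 173.805584 − (+0.000e+00/-5.618e-02) = 173.805584
converged: |Δa| < 1e-12 after 4 iterations
sag = a·(cosh(S/(2a)) − 1) = 173.805584·(cosh(0.435653) − 1) = 16.756143
T_max/T_min = cosh(S/(2a)) = 1.096407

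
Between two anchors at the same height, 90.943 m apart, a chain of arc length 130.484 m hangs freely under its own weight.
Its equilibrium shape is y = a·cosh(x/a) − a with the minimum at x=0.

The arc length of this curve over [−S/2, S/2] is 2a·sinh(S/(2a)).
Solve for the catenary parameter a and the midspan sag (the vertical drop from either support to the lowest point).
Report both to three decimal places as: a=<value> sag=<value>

a=29.832 sag=41.907

seed: a₀ = √(S³/(24(L−S))) = √(90.943³/(24·39.541)) = 28.152986
iter 1: u=1.615157  f(a)=+5.490e+00  f'(a)=-3.613e+00  a ← 28.152986 − (+5.490e+00/-3.613e+00) = 29.672253
iter 2: u=1.532459  f(a)=+4.757e-01  f'(a)=-3.012e+00  a ← 29.672253 − (+4.757e-01/-3.012e+00) = 29.830188
iter 3: u=1.524345  f(a)=+4.321e-03  f'(a)=-2.958e+00  a ← 29.830188 − (+4.321e-03/-2.958e+00) = 29.831649
iter 4: u=1.524270  f(a)=+3.636e-07  f'(a)=-2.957e+00  a ← 29.831649 − (+3.636e-07/-2.957e+00) = 29.831649
iter 5: u=1.524270  f(a)=+0.000e+00  f'(a)=-2.957e+00  a ← 29.831649 − (+0.000e+00/-2.957e+00) = 29.831649
converged: |Δa| < 1e-12 after 5 iterations
sag = a·(cosh(S/(2a)) − 1) = 29.831649·(cosh(1.524270) − 1) = 41.907084
T_max/T_min = cosh(S/(2a)) = 2.404786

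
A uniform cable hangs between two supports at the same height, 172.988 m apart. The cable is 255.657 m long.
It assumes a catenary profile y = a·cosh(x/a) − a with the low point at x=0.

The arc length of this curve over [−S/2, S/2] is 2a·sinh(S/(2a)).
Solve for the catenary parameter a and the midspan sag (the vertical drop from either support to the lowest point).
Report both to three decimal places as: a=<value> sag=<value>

seed: a₀ = √(S³/(24(L−S))) = √(172.988³/(24·82.669)) = 51.079543
iter 1: u=1.693320  f(a)=+1.269e+01  f'(a)=-4.265e+00  a ← 51.079543 − (+1.269e+01/-4.265e+00) = 54.055730
iter 2: u=1.600089  f(a)=+1.194e+00  f'(a)=-3.497e+00  a ← 54.055730 − (+1.194e+00/-3.497e+00) = 54.397132
iter 3: u=1.590047  f(a)=+1.299e-02  f'(a)=-3.422e+00  a ← 54.397132 − (+1.299e-02/-3.422e+00) = 54.400927
iter 4: u=1.589936  f(a)=+1.573e-06  f'(a)=-3.421e+00  a ← 54.400927 − (+1.573e-06/-3.421e+00) = 54.400928
iter 5: u=1.589936  f(a)=+0.000e+00  f'(a)=-3.421e+00  a ← 54.400928 − (+0.000e+00/-3.421e+00) = 54.400928
converged: |Δa| < 1e-12 after 5 iterations
sag = a·(cosh(S/(2a)) − 1) = 54.400928·(cosh(1.589936) − 1) = 84.522023
T_max/T_min = cosh(S/(2a)) = 2.553687

a=54.401 sag=84.522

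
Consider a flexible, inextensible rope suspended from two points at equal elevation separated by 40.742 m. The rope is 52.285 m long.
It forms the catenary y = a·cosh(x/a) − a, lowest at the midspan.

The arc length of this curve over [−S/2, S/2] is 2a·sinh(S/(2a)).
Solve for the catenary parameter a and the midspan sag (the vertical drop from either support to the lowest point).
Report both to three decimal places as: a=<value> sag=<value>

seed: a₀ = √(S³/(24(L−S))) = √(40.742³/(24·11.543)) = 15.624227
iter 1: u=1.303808  f(a)=+1.022e+00  f'(a)=-1.744e+00  a ← 15.624227 − (+1.022e+00/-1.744e+00) = 16.209939
iter 2: u=1.256698  f(a)=+6.027e-02  f'(a)=-1.544e+00  a ← 16.209939 − (+6.027e-02/-1.544e+00) = 16.248965
iter 3: u=1.253680  f(a)=+2.387e-04  f'(a)=-1.532e+00  a ← 16.248965 − (+2.387e-04/-1.532e+00) = 16.249121
iter 4: u=1.253668  f(a)=+3.779e-09  f'(a)=-1.532e+00  a ← 16.249121 − (+3.779e-09/-1.532e+00) = 16.249121
iter 5: u=1.253668  f(a)=-7.105e-15  f'(a)=-1.532e+00  a ← 16.249121 − (-7.105e-15/-1.532e+00) = 16.249121
converged: |Δa| < 1e-12 after 5 iterations
sag = a·(cosh(S/(2a)) − 1) = 16.249121·(cosh(1.253668) − 1) = 14.531786
T_max/T_min = cosh(S/(2a)) = 1.894312

a=16.249 sag=14.532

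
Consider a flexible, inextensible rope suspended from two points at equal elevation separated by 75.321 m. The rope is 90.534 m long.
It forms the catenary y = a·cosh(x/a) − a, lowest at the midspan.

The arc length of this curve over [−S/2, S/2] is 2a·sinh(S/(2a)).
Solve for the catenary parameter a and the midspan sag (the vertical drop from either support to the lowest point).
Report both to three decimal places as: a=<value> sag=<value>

a=35.202 sag=22.141

seed: a₀ = √(S³/(24(L−S))) = √(75.321³/(24·15.213)) = 34.210629
iter 1: u=1.100842  f(a)=+9.488e-01  f'(a)=-1.002e+00  a ← 34.210629 − (+9.488e-01/-1.002e+00) = 35.157655
iter 2: u=1.071189  f(a)=+4.083e-02  f'(a)=-9.174e-01  a ← 35.157655 − (+4.083e-02/-9.174e-01) = 35.202158
iter 3: u=1.069835  f(a)=+8.311e-05  f'(a)=-9.137e-01  a ← 35.202158 − (+8.311e-05/-9.137e-01) = 35.202249
iter 4: u=1.069832  f(a)=+3.460e-10  f'(a)=-9.136e-01  a ← 35.202249 − (+3.460e-10/-9.136e-01) = 35.202249
iter 5: u=1.069832  f(a)=+0.000e+00  f'(a)=-9.136e-01  a ← 35.202249 − (+0.000e+00/-9.136e-01) = 35.202249
converged: |Δa| < 1e-12 after 5 iterations
sag = a·(cosh(S/(2a)) − 1) = 35.202249·(cosh(1.069832) − 1) = 22.141448
T_max/T_min = cosh(S/(2a)) = 1.628978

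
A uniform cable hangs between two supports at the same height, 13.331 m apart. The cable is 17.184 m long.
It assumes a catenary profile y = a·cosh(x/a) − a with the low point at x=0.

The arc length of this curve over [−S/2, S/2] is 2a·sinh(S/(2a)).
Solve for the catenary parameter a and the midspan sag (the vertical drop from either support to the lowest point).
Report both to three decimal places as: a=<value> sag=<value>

seed: a₀ = √(S³/(24(L−S))) = √(13.331³/(24·3.853)) = 5.061613
iter 1: u=1.316873  f(a)=+3.482e-01  f'(a)=-1.803e+00  a ← 5.061613 − (+3.482e-01/-1.803e+00) = 5.254708
iter 2: u=1.268481  f(a)=+2.092e-02  f'(a)=-1.593e+00  a ← 5.254708 − (+2.092e-02/-1.593e+00) = 5.267843
iter 3: u=1.265319  f(a)=+8.616e-05  f'(a)=-1.580e+00  a ← 5.267843 − (+8.616e-05/-1.580e+00) = 5.267897
iter 4: u=1.265306  f(a)=+1.475e-09  f'(a)=-1.579e+00  a ← 5.267897 − (+1.475e-09/-1.579e+00) = 5.267897
iter 5: u=1.265306  f(a)=+0.000e+00  f'(a)=-1.579e+00  a ← 5.267897 − (+0.000e+00/-1.579e+00) = 5.267897
converged: |Δa| < 1e-12 after 5 iterations
sag = a·(cosh(S/(2a)) − 1) = 5.267897·(cosh(1.265306) − 1) = 4.810456
T_max/T_min = cosh(S/(2a)) = 1.913164

a=5.268 sag=4.810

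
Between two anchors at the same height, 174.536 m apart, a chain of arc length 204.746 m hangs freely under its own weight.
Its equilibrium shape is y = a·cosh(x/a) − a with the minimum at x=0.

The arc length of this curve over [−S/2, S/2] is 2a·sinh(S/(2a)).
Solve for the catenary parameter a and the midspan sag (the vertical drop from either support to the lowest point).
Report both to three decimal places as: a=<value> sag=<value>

a=87.774 sag=47.076

seed: a₀ = √(S³/(24(L−S))) = √(174.536³/(24·30.210)) = 85.634062
iter 1: u=1.019080  f(a)=+1.608e+00  f'(a)=-7.816e-01  a ← 85.634062 − (+1.608e+00/-7.816e-01) = 87.691425
iter 2: u=0.995171  f(a)=+5.977e-02  f'(a)=-7.245e-01  a ← 87.691425 − (+5.977e-02/-7.245e-01) = 87.773933
iter 3: u=0.994236  f(a)=+8.966e-05  f'(a)=-7.223e-01  a ← 87.773933 − (+8.966e-05/-7.223e-01) = 87.774057
iter 4: u=0.994235  f(a)=+2.024e-10  f'(a)=-7.223e-01  a ← 87.774057 − (+2.024e-10/-7.223e-01) = 87.774057
iter 5: u=0.994235  f(a)=+2.842e-14  f'(a)=-7.223e-01  a ← 87.774057 − (+2.842e-14/-7.223e-01) = 87.774057
converged: |Δa| < 1e-12 after 5 iterations
sag = a·(cosh(S/(2a)) − 1) = 87.774057·(cosh(0.994235) − 1) = 47.075920
T_max/T_min = cosh(S/(2a)) = 1.536331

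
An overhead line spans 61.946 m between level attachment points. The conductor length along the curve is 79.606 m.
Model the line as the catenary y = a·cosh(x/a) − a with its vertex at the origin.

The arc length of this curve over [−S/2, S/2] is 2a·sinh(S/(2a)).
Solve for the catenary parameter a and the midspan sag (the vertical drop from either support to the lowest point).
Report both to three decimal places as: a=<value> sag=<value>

seed: a₀ = √(S³/(24(L−S))) = √(61.946³/(24·17.660)) = 23.682030
iter 1: u=1.307869  f(a)=+1.573e+00  f'(a)=-1.763e+00  a ← 23.682030 − (+1.573e+00/-1.763e+00) = 24.574669
iter 2: u=1.260363  f(a)=+9.333e-02  f'(a)=-1.559e+00  a ← 24.574669 − (+9.333e-02/-1.559e+00) = 24.634531
iter 3: u=1.257300  f(a)=+3.742e-04  f'(a)=-1.547e+00  a ← 24.634531 − (+3.742e-04/-1.547e+00) = 24.634773
iter 4: u=1.257288  f(a)=+6.070e-09  f'(a)=-1.547e+00  a ← 24.634773 − (+6.070e-09/-1.547e+00) = 24.634773
iter 5: u=1.257288  f(a)=+1.421e-14  f'(a)=-1.547e+00  a ← 24.634773 − (+1.421e-14/-1.547e+00) = 24.634773
converged: |Δa| < 1e-12 after 5 iterations
sag = a·(cosh(S/(2a)) − 1) = 24.634773·(cosh(1.257288) − 1) = 22.174957
T_max/T_min = cosh(S/(2a)) = 1.900149

a=24.635 sag=22.175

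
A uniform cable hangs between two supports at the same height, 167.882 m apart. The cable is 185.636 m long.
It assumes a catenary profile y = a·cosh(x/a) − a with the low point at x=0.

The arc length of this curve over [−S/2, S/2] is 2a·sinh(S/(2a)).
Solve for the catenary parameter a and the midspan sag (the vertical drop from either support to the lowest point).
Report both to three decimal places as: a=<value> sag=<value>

seed: a₀ = √(S³/(24(L−S))) = √(167.882³/(24·17.754)) = 105.378612
iter 1: u=0.796566  f(a)=+5.718e-01  f'(a)=-3.588e-01  a ← 105.378612 − (+5.718e-01/-3.588e-01) = 106.972264
iter 2: u=0.784699  f(a)=+1.323e-02  f'(a)=-3.424e-01  a ← 106.972264 − (+1.323e-02/-3.424e-01) = 107.010905
iter 3: u=0.784415  f(a)=+7.454e-06  f'(a)=-3.420e-01  a ← 107.010905 − (+7.454e-06/-3.420e-01) = 107.010927
iter 4: u=0.784415  f(a)=+2.359e-12  f'(a)=-3.420e-01  a ← 107.010927 − (+2.359e-12/-3.420e-01) = 107.010927
converged: |Δa| < 1e-12 after 4 iterations
sag = a·(cosh(S/(2a)) − 1) = 107.010927·(cosh(0.784415) − 1) = 34.645416
T_max/T_min = cosh(S/(2a)) = 1.323756

a=107.011 sag=34.645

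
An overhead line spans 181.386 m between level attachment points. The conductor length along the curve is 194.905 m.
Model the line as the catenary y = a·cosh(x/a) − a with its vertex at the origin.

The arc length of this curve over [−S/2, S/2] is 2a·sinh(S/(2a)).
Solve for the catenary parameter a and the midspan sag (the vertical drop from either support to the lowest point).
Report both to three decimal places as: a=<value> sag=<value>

a=137.112 sag=31.104

seed: a₀ = √(S³/(24(L−S))) = √(181.386³/(24·13.519)) = 135.621249
iter 1: u=0.668723  f(a)=+3.055e-01  f'(a)=-2.084e-01  a ← 135.621249 − (+3.055e-01/-2.084e-01) = 137.087098
iter 2: u=0.661572  f(a)=+5.024e-03  f'(a)=-2.016e-01  a ← 137.087098 − (+5.024e-03/-2.016e-01) = 137.112016
iter 3: u=0.661452  f(a)=+1.409e-06  f'(a)=-2.015e-01  a ← 137.112016 − (+1.409e-06/-2.015e-01) = 137.112023
iter 4: u=0.661452  f(a)=+1.421e-13  f'(a)=-2.015e-01  a ← 137.112023 − (+1.421e-13/-2.015e-01) = 137.112023
converged: |Δa| < 1e-12 after 4 iterations
sag = a·(cosh(S/(2a)) − 1) = 137.112023·(cosh(0.661452) − 1) = 31.104197
T_max/T_min = cosh(S/(2a)) = 1.226852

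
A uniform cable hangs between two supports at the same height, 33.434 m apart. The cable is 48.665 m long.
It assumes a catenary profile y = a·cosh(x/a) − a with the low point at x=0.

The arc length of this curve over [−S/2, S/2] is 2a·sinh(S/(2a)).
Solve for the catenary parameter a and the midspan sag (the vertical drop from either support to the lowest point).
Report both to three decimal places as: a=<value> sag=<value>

seed: a₀ = √(S³/(24(L−S))) = √(33.434³/(24·15.231)) = 10.111432
iter 1: u=1.653277  f(a)=+2.222e+00  f'(a)=-3.921e+00  a ← 10.111432 − (+2.222e+00/-3.921e+00) = 10.678251
iter 2: u=1.565519  f(a)=+2.006e-01  f'(a)=-3.242e+00  a ← 10.678251 − (+2.006e-01/-3.242e+00) = 10.740108
iter 3: u=1.556502  f(a)=+1.991e-03  f'(a)=-3.178e+00  a ← 10.740108 − (+1.991e-03/-3.178e+00) = 10.740735
iter 4: u=1.556411  f(a)=+2.006e-07  f'(a)=-3.178e+00  a ← 10.740735 − (+2.006e-07/-3.178e+00) = 10.740735
iter 5: u=1.556411  f(a)=-7.105e-15  f'(a)=-3.178e+00  a ← 10.740735 − (-7.105e-15/-3.178e+00) = 10.740735
converged: |Δa| < 1e-12 after 5 iterations
sag = a·(cosh(S/(2a)) − 1) = 10.740735·(cosh(1.556411) − 1) = 15.856895
T_max/T_min = cosh(S/(2a)) = 2.476332

a=10.741 sag=15.857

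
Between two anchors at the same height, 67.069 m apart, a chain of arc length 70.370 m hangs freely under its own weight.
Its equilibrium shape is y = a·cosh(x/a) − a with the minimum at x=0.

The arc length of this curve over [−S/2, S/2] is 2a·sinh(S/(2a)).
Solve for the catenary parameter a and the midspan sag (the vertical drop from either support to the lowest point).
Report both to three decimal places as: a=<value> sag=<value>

seed: a₀ = √(S³/(24(L−S))) = √(67.069³/(24·3.301)) = 61.709832
iter 1: u=0.543422  f(a)=+4.908e-02  f'(a)=-1.102e-01  a ← 61.709832 − (+4.908e-02/-1.102e-01) = 62.155338
iter 2: u=0.539527  f(a)=+5.366e-04  f'(a)=-1.078e-01  a ← 62.155338 − (+5.366e-04/-1.078e-01) = 62.160317
iter 3: u=0.539484  f(a)=+6.571e-08  f'(a)=-1.078e-01  a ← 62.160317 − (+6.571e-08/-1.078e-01) = 62.160317
iter 4: u=0.539484  f(a)=+0.000e+00  f'(a)=-1.078e-01  a ← 62.160317 − (+0.000e+00/-1.078e-01) = 62.160317
converged: |Δa| < 1e-12 after 4 iterations
sag = a·(cosh(S/(2a)) − 1) = 62.160317·(cosh(0.539484) − 1) = 9.267193
T_max/T_min = cosh(S/(2a)) = 1.149085

a=62.160 sag=9.267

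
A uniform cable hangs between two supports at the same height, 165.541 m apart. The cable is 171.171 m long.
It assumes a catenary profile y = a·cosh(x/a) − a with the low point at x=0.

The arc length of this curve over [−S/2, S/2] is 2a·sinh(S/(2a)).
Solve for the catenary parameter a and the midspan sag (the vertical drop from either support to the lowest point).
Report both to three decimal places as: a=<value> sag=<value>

a=184.158 sag=18.916

seed: a₀ = √(S³/(24(L−S))) = √(165.541³/(24·5.630)) = 183.230828
iter 1: u=0.451728  f(a)=+5.772e-02  f'(a)=-6.272e-02  a ← 183.230828 − (+5.772e-02/-6.272e-02) = 184.151207
iter 2: u=0.449470  f(a)=+4.378e-04  f'(a)=-6.177e-02  a ← 184.151207 − (+4.378e-04/-6.177e-02) = 184.158295
iter 3: u=0.449453  f(a)=+2.561e-08  f'(a)=-6.176e-02  a ← 184.158295 − (+2.561e-08/-6.176e-02) = 184.158296
iter 4: u=0.449453  f(a)=+2.842e-14  f'(a)=-6.176e-02  a ← 184.158296 − (+2.842e-14/-6.176e-02) = 184.158296
converged: |Δa| < 1e-12 after 4 iterations
sag = a·(cosh(S/(2a)) − 1) = 184.158296·(cosh(0.449453) − 1) = 18.915966
T_max/T_min = cosh(S/(2a)) = 1.102716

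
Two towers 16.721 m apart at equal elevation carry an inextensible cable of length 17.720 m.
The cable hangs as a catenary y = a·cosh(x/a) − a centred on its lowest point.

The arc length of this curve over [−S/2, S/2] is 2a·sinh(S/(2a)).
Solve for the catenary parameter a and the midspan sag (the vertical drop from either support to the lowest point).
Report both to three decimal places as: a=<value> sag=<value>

seed: a₀ = √(S³/(24(L−S))) = √(16.721³/(24·0.999)) = 13.963845
iter 1: u=0.598725  f(a)=+1.806e-02  f'(a)=-1.483e-01  a ← 13.963845 − (+1.806e-02/-1.483e-01) = 14.085637
iter 2: u=0.593548  f(a)=+2.390e-04  f'(a)=-1.444e-01  a ← 14.085637 − (+2.390e-04/-1.444e-01) = 14.087292
iter 3: u=0.593478  f(a)=+4.310e-08  f'(a)=-1.443e-01  a ← 14.087292 − (+4.310e-08/-1.443e-01) = 14.087292
iter 4: u=0.593478  f(a)=+0.000e+00  f'(a)=-1.443e-01  a ← 14.087292 − (+0.000e+00/-1.443e-01) = 14.087292
converged: |Δa| < 1e-12 after 4 iterations
sag = a·(cosh(S/(2a)) − 1) = 14.087292·(cosh(0.593478) − 1) = 2.554565
T_max/T_min = cosh(S/(2a)) = 1.181338

a=14.087 sag=2.555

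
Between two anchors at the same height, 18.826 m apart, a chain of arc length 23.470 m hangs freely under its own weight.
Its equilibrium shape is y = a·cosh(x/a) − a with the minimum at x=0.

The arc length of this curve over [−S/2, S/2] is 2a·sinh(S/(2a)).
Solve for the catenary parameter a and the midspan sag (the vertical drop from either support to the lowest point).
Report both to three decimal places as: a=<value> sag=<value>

a=8.009 sag=6.199

seed: a₀ = √(S³/(24(L−S))) = √(18.826³/(24·4.644)) = 7.737227
iter 1: u=1.216586  f(a)=+3.560e-01  f'(a)=-1.388e+00  a ← 7.737227 − (+3.560e-01/-1.388e+00) = 7.993784
iter 2: u=1.177540  f(a)=+1.848e-02  f'(a)=-1.247e+00  a ← 7.993784 − (+1.848e-02/-1.247e+00) = 8.008598
iter 3: u=1.175362  f(a)=+5.578e-05  f'(a)=-1.240e+00  a ← 8.008598 − (+5.578e-05/-1.240e+00) = 8.008643
iter 4: u=1.175355  f(a)=+5.118e-10  f'(a)=-1.240e+00  a ← 8.008643 − (+5.118e-10/-1.240e+00) = 8.008643
iter 5: u=1.175355  f(a)=+0.000e+00  f'(a)=-1.240e+00  a ← 8.008643 − (+0.000e+00/-1.240e+00) = 8.008643
converged: |Δa| < 1e-12 after 5 iterations
sag = a·(cosh(S/(2a)) − 1) = 8.008643·(cosh(1.175355) − 1) = 6.198700
T_max/T_min = cosh(S/(2a)) = 1.774001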